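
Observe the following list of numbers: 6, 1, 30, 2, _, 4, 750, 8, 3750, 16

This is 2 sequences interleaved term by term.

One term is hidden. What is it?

150

The terms cycle through 2 interleaved subsequences.
Track A is 6, 30, ?, 750, 3750, which is geometric, ×5 each step.
Track B is 1, 2, 4, 8, 16, which is powers 2^0, 2^1, 2^2, ….
Filling track A at index 3 by its rule yields 150.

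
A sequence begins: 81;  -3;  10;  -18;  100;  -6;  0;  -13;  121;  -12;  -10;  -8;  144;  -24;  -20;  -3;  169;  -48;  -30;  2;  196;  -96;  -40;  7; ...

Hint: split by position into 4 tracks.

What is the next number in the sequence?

Taking every 4th term gives 4 separate tracks.
Subsequence A = 81, 100, 121, 144, 169, 196: the squares 9², 10², 11², ….
Subsequence B = -3, -6, -12, -24, -48, -96: a geometric progression (common ratio 2).
Subsequence C = 10, 0, -10, -20, -30, -40: linear: a_n = 20 − 10·n.
Subsequence D = -18, -13, -8, -3, 2, 7: arithmetic, step +5.
Term 25 comes from subsequence A (its 7th entry): 225.

225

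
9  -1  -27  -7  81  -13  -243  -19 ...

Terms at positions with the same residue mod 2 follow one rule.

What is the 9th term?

729

The terms cycle through 2 interleaved subsequences.
Stream A: 9, -27, 81, -243 — multiplying by -3 each time.
Stream B: -1, -7, -13, -19 — subtracting 6 each time.
Term 9 comes from stream A (its 5th entry): 729.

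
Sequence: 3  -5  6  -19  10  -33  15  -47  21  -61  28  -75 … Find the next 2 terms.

Split by position mod 2 into 2 tracks.
Track A = 3, 6, 10, 15, 21, 28: triangular numbers starting at T_2.
Track B = -5, -19, -33, -47, -61, -75: linear: a_n = 9 − 14·n.
Position 13 falls in track A as its term 7, giving 36.
The 14th slot belongs to track B; its 7th term is -89.

36, -89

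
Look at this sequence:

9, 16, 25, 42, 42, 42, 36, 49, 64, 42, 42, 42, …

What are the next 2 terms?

Positions follow the repeating pattern AAABBB; grouping by letter gives 2 tracks.
Track A is 9, 16, 25, 36, 49, 64, which is perfect squares starting at 3².
Track B is 42, 42, 42, 42, 42, 42, which is constant 42.
Position 13 → track A, term 7 = 81.
Position 14 falls in track A as its term 8, giving 100.

81, 100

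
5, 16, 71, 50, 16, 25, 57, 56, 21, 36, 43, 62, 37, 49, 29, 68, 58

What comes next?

The terms cycle through 4 interleaved subsequences.
Track A: 5, 16, 21, 37, 58. Fibonacci-style (each term is the sum of the two before it).
Track B: 16, 25, 36, 49. The squares 4², 5², 6², ….
Track C: 71, 57, 43, 29. Arithmetic with common difference −14.
Track D: 50, 56, 62, 68. Arithmetic, step +6.
Position 18 → track B, term 5 = 64.

64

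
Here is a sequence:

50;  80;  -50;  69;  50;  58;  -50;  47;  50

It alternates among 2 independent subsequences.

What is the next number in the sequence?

36

Odd-indexed and even-indexed terms follow separate rules.
Track A = 50, -50, 50, -50, 50: alternating ±50.
Track B = 80, 69, 58, 47: linear: a_n = 91 − 11·n.
Position 10 falls in track B as its term 5, giving 36.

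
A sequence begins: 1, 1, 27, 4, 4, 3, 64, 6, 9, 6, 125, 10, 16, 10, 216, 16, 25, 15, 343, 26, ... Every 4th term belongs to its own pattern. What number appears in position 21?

Taking every 4th term gives 4 separate tracks.
Track A = 1, 4, 9, 16, 25: the squares 1², 2², 3², ….
Track B = 1, 3, 6, 10, 15: the triangular numbers T_1, T_2, ….
Track C = 27, 64, 125, 216, 343: the cubes 3³, 4³, 5³, ….
Track D = 4, 6, 10, 16, 26: Fibonacci-style (each term is the sum of the two before it).
Position 21 falls in track A as its term 6, giving 36.

36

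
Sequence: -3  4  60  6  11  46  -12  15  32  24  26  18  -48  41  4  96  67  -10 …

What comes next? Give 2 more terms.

-192, 108

The terms cycle through 3 interleaved subsequences.
Subsequence A: -3, 6, -12, 24, -48, 96 (multiplying by -2 each time).
Subsequence B: 4, 11, 15, 26, 41, 67 (each term equals the sum of the previous two).
Subsequence C: 60, 46, 32, 18, 4, -10 (arithmetic, step −14).
The 19th slot belongs to subsequence A; its 7th term is -192.
The 20th slot belongs to subsequence B; its 7th term is 108.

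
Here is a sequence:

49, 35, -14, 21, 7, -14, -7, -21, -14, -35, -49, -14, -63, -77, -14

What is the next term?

Positions follow the repeating pattern AAB; grouping by letter gives 2 tracks.
Stream A = 49, 35, 21, 7, -7, -21, -35, -49, -63, -77: arithmetic with common difference −14.
Stream B = -14, -14, -14, -14, -14: always -14.
Position 16 → stream A, term 11 = -91.

-91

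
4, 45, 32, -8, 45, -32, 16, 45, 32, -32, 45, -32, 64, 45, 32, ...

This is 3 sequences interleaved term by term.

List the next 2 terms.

Taking every 3rd term gives 3 separate tracks.
Subsequence A: 4, -8, 16, -32, 64. Geometric, ×-2 each step.
Subsequence B: 45, 45, 45, 45, 45. Constant 45.
Subsequence C: 32, -32, 32, -32, 32. The oscillation 32·(−1)^(n+1).
Term 16 comes from subsequence A (its 6th entry): -128.
Position 17 → subsequence B, term 6 = 45.

-128, 45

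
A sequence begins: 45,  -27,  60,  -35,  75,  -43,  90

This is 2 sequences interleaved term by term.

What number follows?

-51

The terms cycle through 2 interleaved subsequences.
Track A: 45, 60, 75, 90 (adding 15 each time).
Track B: -27, -35, -43 (subtracting 8 each time).
The 8th slot belongs to track B; its 4th term is -51.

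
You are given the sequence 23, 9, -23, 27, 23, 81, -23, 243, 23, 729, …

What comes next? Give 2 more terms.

-23, 2187

The terms cycle through 2 interleaved subsequences.
Track A: 23, -23, 23, -23, 23 (the oscillation 23·(−1)^(n+1)).
Track B: 9, 27, 81, 243, 729 (powers of 3).
The 11th slot belongs to track A; its 6th term is -23.
The 12th slot belongs to track B; its 6th term is 2187.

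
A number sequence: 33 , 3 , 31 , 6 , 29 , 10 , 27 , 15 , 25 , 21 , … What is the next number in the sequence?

23

Positions 1, 3, 5, … form one subsequence and positions 2, 4, 6, … form another.
Subsequence A = 33, 31, 29, 27, 25: arithmetic, step −2.
Subsequence B = 3, 6, 10, 15, 21: triangular numbers starting at T_2.
Term 11 comes from subsequence A (its 6th entry): 23.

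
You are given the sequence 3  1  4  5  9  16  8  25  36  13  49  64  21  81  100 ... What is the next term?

The slot pattern repeats as ABB (period 3), so there are 2 interleaved tracks.
Subsequence A: 3, 5, 8, 13, 21 (each term equals the sum of the previous two).
Subsequence B: 1, 4, 9, 16, 25, 36, 49, 64, 81, 100 (the squares 1², 2², 3², …).
The 16th slot belongs to subsequence A; its 6th term is 34.

34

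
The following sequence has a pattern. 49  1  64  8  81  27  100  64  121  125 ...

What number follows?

Positions 1, 3, 5, … form one subsequence and positions 2, 4, 6, … form another.
Track A: 49, 64, 81, 100, 121 (consecutive squares n² from n = 7).
Track B: 1, 8, 27, 64, 125 (the cubes 1³, 2³, 3³, …).
Position 11 → track A, term 6 = 144.

144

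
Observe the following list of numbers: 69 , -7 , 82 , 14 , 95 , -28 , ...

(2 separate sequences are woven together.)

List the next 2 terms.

108, 56

Split by position mod 2 into 2 tracks.
Track A = 69, 82, 95: arithmetic, step +13.
Track B = -7, 14, -28: multiplying by -2 each time.
The 7th slot belongs to track A; its 4th term is 108.
Position 8 falls in track B as its term 4, giving 56.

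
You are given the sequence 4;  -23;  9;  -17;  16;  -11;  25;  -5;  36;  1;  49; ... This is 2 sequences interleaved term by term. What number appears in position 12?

7

Odd-indexed and even-indexed terms follow separate rules.
Stream A is 4, 9, 16, 25, 36, 49, which is consecutive squares n² from n = 2.
Stream B is -23, -17, -11, -5, 1, which is arithmetic with common difference +6.
Term 12 comes from stream B (its 6th entry): 7.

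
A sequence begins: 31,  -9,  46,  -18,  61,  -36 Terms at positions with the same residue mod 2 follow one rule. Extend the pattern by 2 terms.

Positions 1, 3, 5, … form one subsequence and positions 2, 4, 6, … form another.
Stream A is 31, 46, 61, which is linear: a_n = 16 + 15·n.
Stream B is -9, -18, -36, which is geometric with ratio 2.
Term 7 comes from stream A (its 4th entry): 76.
Position 8 falls in stream B as its term 4, giving -72.

76, -72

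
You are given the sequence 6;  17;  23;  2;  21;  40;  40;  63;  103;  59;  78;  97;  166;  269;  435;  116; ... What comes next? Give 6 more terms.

The slot pattern repeats as AAABBB (period 6), so there are 2 interleaved tracks.
Subsequence A: 6, 17, 23, 40, 63, 103, 166, 269, 435. Fibonacci-style (each term is the sum of the two before it).
Subsequence B: 2, 21, 40, 59, 78, 97, 116. Arithmetic, step +19.
Term 17 comes from subsequence B (its 8th entry): 135.
Position 18 → subsequence B, term 9 = 154.
Position 19 → subsequence A, term 10 = 704.
Position 20 falls in subsequence A as its term 11, giving 1139.
Term 21 comes from subsequence A (its 12th entry): 1843.
The 22nd slot belongs to subsequence B; its 10th term is 173.

135, 154, 704, 1139, 1843, 173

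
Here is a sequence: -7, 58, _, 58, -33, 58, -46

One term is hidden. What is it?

Odd-indexed and even-indexed terms follow separate rules.
Track A: -7, ?, -33, -46. Subtracting 13 each time.
Track B: 58, 58, 58. Always 58.
So the missing entry in track A is -20.

-20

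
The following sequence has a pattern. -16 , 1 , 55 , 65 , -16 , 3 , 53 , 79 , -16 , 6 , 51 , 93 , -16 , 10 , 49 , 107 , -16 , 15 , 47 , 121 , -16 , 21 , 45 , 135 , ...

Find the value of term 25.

The terms cycle through 4 interleaved subsequences.
Stream A: -16, -16, -16, -16, -16, -16 — the constant sequence -16.
Stream B: 1, 3, 6, 10, 15, 21 — the triangular numbers T_1, T_2, ….
Stream C: 55, 53, 51, 49, 47, 45 — subtracting 2 each time.
Stream D: 65, 79, 93, 107, 121, 135 — arithmetic with common difference +14.
The 25th slot belongs to stream A; its 7th term is -16.

-16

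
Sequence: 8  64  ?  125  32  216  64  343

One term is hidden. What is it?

Taking every 2nd term gives 2 separate tracks.
Subsequence A: 8, ?, 32, 64 (geometric with ratio 2).
Subsequence B: 64, 125, 216, 343 (consecutive cubes n³ from n = 4).
So the missing entry in subsequence A is 16.

16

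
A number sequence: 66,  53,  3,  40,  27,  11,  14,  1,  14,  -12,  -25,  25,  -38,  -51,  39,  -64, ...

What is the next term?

-77

Positions follow the repeating pattern AAB; grouping by letter gives 2 tracks.
Track A: 66, 53, 40, 27, 14, 1, -12, -25, -38, -51, -64 — arithmetic with common difference −13.
Track B: 3, 11, 14, 25, 39 — Fibonacci-style (each term is the sum of the two before it).
Position 17 → track A, term 12 = -77.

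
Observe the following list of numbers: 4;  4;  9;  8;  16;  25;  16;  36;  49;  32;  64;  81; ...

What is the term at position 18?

Reading positions in blocks of 3 reveals the pattern ABB — 2 tracks woven together.
Subsequence A is 4, 8, 16, 32, which is powers 2^2, 2^3, 2^4, ….
Subsequence B is 4, 9, 16, 25, 36, 49, 64, 81, which is perfect squares starting at 2².
The 18th slot belongs to subsequence B; its 12th term is 169.

169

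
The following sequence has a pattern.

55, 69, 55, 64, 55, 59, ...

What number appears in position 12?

Positions 1, 3, 5, … form one subsequence and positions 2, 4, 6, … form another.
Subsequence A is 55, 55, 55, which is the constant sequence 55.
Subsequence B is 69, 64, 59, which is linear: a_n = 74 − 5·n.
The 12th slot belongs to subsequence B; its 6th term is 44.

44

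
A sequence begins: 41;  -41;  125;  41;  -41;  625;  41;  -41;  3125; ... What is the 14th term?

Positions follow the repeating pattern AAB; grouping by letter gives 2 tracks.
Track A is 41, -41, 41, -41, 41, -41, which is alternating ±41.
Track B is 125, 625, 3125, which is powers of 5.
Position 14 falls in track A as its term 10, giving -41.

-41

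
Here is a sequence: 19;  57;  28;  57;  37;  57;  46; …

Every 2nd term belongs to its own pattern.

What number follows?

Split by position mod 2 into 2 tracks.
Stream A: 19, 28, 37, 46 (linear: a_n = 10 + 9·n).
Stream B: 57, 57, 57 (always 57).
Position 8 falls in stream B as its term 4, giving 57.

57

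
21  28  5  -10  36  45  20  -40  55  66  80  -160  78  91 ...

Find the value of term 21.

The slot pattern repeats as AABB (period 4), so there are 2 interleaved tracks.
Subsequence A = 21, 28, 36, 45, 55, 66, 78, 91: triangular numbers n(n+1)/2 for n = 6, 7, ….
Subsequence B = 5, -10, 20, -40, 80, -160: multiplying by -2 each time.
Position 21 falls in subsequence A as its term 11, giving 136.

136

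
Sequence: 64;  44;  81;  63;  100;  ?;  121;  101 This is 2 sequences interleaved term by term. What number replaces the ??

Positions 1, 3, 5, … form one subsequence and positions 2, 4, 6, … form another.
Track A: 64, 81, 100, 121. The squares 8², 9², 10², ….
Track B: 44, 63, ?, 101. Adding 19 each time.
The gap is track B's term 3; the rule gives 82.

82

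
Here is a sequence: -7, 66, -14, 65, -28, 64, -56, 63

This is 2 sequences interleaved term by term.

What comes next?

Split by position mod 2 into 2 tracks.
Track A: -7, -14, -28, -56 (multiplying by 2 each time).
Track B: 66, 65, 64, 63 (arithmetic with common difference −1).
The 9th slot belongs to track A; its 5th term is -112.

-112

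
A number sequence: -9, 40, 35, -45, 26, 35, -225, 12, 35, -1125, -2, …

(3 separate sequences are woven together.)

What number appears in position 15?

35

Split by position mod 3: positions 1, 4, 7, … form one track, and each other residue class forms its own.
Subsequence A: -9, -45, -225, -1125 (multiplying by 5 each time).
Subsequence B: 40, 26, 12, -2 (subtracting 14 each time).
Subsequence C: 35, 35, 35 (always 35).
The 15th slot belongs to subsequence C; its 5th term is 35.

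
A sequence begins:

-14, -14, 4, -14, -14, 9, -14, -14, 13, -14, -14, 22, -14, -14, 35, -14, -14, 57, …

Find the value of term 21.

92

Positions follow the repeating pattern AAB; grouping by letter gives 2 tracks.
Track A: -14, -14, -14, -14, -14, -14, -14, -14, -14, -14, -14, -14 (always -14).
Track B: 4, 9, 13, 22, 35, 57 (each term equals the sum of the previous two).
The 21st slot belongs to track B; its 7th term is 92.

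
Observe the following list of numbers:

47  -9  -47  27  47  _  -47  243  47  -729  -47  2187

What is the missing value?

Taking every 2nd term gives 2 separate tracks.
Track A: 47, -47, 47, -47, 47, -47 (the oscillation 47·(−1)^(n+1)).
Track B: -9, 27, ?, 243, -729, 2187 (multiplying by -3 each time).
So the missing entry in track B is -81.

-81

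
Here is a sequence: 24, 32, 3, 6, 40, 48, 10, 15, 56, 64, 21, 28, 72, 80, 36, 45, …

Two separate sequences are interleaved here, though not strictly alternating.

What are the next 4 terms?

88, 96, 55, 66

Positions follow the repeating pattern AABB; grouping by letter gives 2 tracks.
Track A: 24, 32, 40, 48, 56, 64, 72, 80 (adding 8 each time).
Track B: 3, 6, 10, 15, 21, 28, 36, 45 (the triangular numbers T_2, T_3, …).
The 17th slot belongs to track A; its 9th term is 88.
The 18th slot belongs to track A; its 10th term is 96.
Term 19 comes from track B (its 9th entry): 55.
Position 20 falls in track B as its term 10, giving 66.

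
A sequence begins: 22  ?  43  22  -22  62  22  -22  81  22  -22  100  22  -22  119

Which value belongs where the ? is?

Positions follow the repeating pattern AAB; grouping by letter gives 2 tracks.
Subsequence A: 22, ?, 22, -22, 22, -22, 22, -22, 22, -22. Oscillating between 22 and -22.
Subsequence B: 43, 62, 81, 100, 119. Arithmetic, step +19.
The gap is subsequence A's term 2; the rule gives -22.

-22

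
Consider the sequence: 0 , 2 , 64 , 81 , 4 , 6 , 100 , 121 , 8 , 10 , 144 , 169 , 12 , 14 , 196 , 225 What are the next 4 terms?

16, 18, 256, 289

The slot pattern repeats as AABB (period 4), so there are 2 interleaved tracks.
Subsequence A: 0, 2, 4, 6, 8, 10, 12, 14 — arithmetic with common difference +2.
Subsequence B: 64, 81, 100, 121, 144, 169, 196, 225 — the squares 8², 9², 10², ….
Position 17 falls in subsequence A as its term 9, giving 16.
The 18th slot belongs to subsequence A; its 10th term is 18.
Term 19 comes from subsequence B (its 9th entry): 256.
Position 20 → subsequence B, term 10 = 289.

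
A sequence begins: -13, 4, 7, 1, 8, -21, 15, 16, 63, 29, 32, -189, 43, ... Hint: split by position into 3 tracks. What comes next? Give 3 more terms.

Split by position mod 3 into 3 tracks.
Stream A is -13, 1, 15, 29, 43, which is arithmetic, step +14.
Stream B is 4, 8, 16, 32, which is successive powers of 2.
Stream C is 7, -21, 63, -189, which is multiplying by -3 each time.
Position 14 → stream B, term 5 = 64.
Position 15 → stream C, term 5 = 567.
Term 16 comes from stream A (its 6th entry): 57.

64, 567, 57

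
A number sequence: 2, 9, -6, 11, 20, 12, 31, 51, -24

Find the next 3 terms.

Reading positions in blocks of 3 reveals the pattern AAB — 2 tracks woven together.
Stream A: 2, 9, 11, 20, 31, 51. A Fibonacci-like recurrence a_n = a_{n-1} + a_{n-2}.
Stream B: -6, 12, -24. Geometric, ×-2 each step.
Position 10 falls in stream A as its term 7, giving 82.
The 11th slot belongs to stream A; its 8th term is 133.
Position 12 → stream B, term 4 = 48.

82, 133, 48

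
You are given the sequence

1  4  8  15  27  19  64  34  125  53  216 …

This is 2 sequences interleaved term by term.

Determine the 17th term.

Taking every 2nd term gives 2 separate tracks.
Subsequence A: 1, 8, 27, 64, 125, 216 — the cubes 1³, 2³, 3³, ….
Subsequence B: 4, 15, 19, 34, 53 — a Fibonacci-like recurrence a_n = a_{n-1} + a_{n-2}.
Position 17 falls in subsequence A as its term 9, giving 729.

729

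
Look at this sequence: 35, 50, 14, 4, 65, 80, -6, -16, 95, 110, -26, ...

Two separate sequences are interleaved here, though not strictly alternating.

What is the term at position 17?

155

The slot pattern repeats as AABB (period 4), so there are 2 interleaved tracks.
Track A is 35, 50, 65, 80, 95, 110, which is adding 15 each time.
Track B is 14, 4, -6, -16, -26, which is arithmetic, step −10.
Position 17 falls in track A as its term 9, giving 155.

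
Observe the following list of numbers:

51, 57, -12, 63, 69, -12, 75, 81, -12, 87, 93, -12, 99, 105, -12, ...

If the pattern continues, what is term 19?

123

The slot pattern repeats as AAB (period 3), so there are 2 interleaved tracks.
Track A: 51, 57, 63, 69, 75, 81, 87, 93, 99, 105. Arithmetic with common difference +6.
Track B: -12, -12, -12, -12, -12. Constant -12.
Term 19 comes from track A (its 13th entry): 123.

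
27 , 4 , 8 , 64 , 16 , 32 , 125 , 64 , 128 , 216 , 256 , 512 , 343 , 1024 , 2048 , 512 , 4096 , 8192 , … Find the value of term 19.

Reading positions in blocks of 3 reveals the pattern ABB — 2 tracks woven together.
Track A: 27, 64, 125, 216, 343, 512 — the cubes 3³, 4³, 5³, ….
Track B: 4, 8, 16, 32, 64, 128, 256, 512, 1024, 2048, 4096, 8192 — powers 2^2, 2^3, 2^4, ….
The 19th slot belongs to track A; its 7th term is 729.

729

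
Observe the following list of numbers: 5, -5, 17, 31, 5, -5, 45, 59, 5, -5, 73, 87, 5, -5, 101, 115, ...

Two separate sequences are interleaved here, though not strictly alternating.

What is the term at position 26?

The slot pattern repeats as AABB (period 4), so there are 2 interleaved tracks.
Track A = 5, -5, 5, -5, 5, -5, 5, -5: oscillating between 5 and -5.
Track B = 17, 31, 45, 59, 73, 87, 101, 115: arithmetic, step +14.
Position 26 falls in track A as its term 14, giving -5.

-5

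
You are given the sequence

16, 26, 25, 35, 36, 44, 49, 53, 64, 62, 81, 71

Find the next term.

100

Split by position mod 2 into 2 tracks.
Track A: 16, 25, 36, 49, 64, 81. Consecutive squares n² from n = 4.
Track B: 26, 35, 44, 53, 62, 71. Adding 9 each time.
Term 13 comes from track A (its 7th entry): 100.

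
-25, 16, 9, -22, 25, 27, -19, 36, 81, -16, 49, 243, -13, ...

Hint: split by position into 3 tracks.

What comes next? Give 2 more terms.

64, 729

Split by position mod 3 into 3 tracks.
Track A: -25, -22, -19, -16, -13 — linear: a_n = -28 + 3·n.
Track B: 16, 25, 36, 49 — consecutive squares n² from n = 4.
Track C: 9, 27, 81, 243 — powers of 3.
Term 14 comes from track B (its 5th entry): 64.
Position 15 falls in track C as its term 5, giving 729.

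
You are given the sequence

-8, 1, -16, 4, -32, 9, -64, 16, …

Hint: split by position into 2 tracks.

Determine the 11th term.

Odd-indexed and even-indexed terms follow separate rules.
Track A = -8, -16, -32, -64: a geometric progression (common ratio 2).
Track B = 1, 4, 9, 16: perfect squares starting at 1².
Term 11 comes from track A (its 6th entry): -256.

-256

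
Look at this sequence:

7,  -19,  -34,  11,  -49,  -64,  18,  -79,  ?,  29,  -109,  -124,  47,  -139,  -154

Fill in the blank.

-94

Reading positions in blocks of 3 reveals the pattern ABB — 2 tracks woven together.
Subsequence A: 7, 11, 18, 29, 47 (each term equals the sum of the previous two).
Subsequence B: -19, -34, -49, -64, -79, ?, -109, -124, -139, -154 (arithmetic, step −15).
The gap is subsequence B's term 6; the rule gives -94.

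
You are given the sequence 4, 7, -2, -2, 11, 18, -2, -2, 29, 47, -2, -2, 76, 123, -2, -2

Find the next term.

199

Reading positions in blocks of 4 reveals the pattern AABB — 2 tracks woven together.
Subsequence A: 4, 7, 11, 18, 29, 47, 76, 123 (a Fibonacci-like recurrence a_n = a_{n-1} + a_{n-2}).
Subsequence B: -2, -2, -2, -2, -2, -2, -2, -2 (constant -2).
Position 17 falls in subsequence A as its term 9, giving 199.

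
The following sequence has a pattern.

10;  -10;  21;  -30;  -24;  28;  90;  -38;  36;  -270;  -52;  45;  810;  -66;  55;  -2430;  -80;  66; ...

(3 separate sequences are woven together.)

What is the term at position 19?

Split by position mod 3: positions 1, 4, 7, … form one track, and each other residue class forms its own.
Stream A: 10, -30, 90, -270, 810, -2430 — a geometric progression (common ratio -3).
Stream B: -10, -24, -38, -52, -66, -80 — subtracting 14 each time.
Stream C: 21, 28, 36, 45, 55, 66 — triangular numbers starting at T_6.
Term 19 comes from stream A (its 7th entry): 7290.

7290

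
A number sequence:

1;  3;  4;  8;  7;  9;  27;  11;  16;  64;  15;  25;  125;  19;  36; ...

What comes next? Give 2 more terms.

216, 23

Split by position mod 3 into 3 tracks.
Stream A: 1, 8, 27, 64, 125 — consecutive cubes n³ from n = 1.
Stream B: 3, 7, 11, 15, 19 — linear: a_n = -1 + 4·n.
Stream C: 4, 9, 16, 25, 36 — perfect squares starting at 2².
Term 16 comes from stream A (its 6th entry): 216.
Term 17 comes from stream B (its 6th entry): 23.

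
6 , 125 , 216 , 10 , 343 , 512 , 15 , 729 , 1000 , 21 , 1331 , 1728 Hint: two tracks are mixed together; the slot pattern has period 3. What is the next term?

28

Positions follow the repeating pattern ABB; grouping by letter gives 2 tracks.
Subsequence A: 6, 10, 15, 21 — triangular numbers starting at T_3.
Subsequence B: 125, 216, 343, 512, 729, 1000, 1331, 1728 — consecutive cubes n³ from n = 5.
The 13th slot belongs to subsequence A; its 5th term is 28.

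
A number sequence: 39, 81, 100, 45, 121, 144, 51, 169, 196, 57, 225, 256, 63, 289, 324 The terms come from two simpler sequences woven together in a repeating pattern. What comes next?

69

Reading positions in blocks of 3 reveals the pattern ABB — 2 tracks woven together.
Track A is 39, 45, 51, 57, 63, which is adding 6 each time.
Track B is 81, 100, 121, 144, 169, 196, 225, 256, 289, 324, which is perfect squares starting at 9².
Position 16 falls in track A as its term 6, giving 69.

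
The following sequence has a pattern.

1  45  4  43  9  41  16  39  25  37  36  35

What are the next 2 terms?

Split by position mod 2 into 2 tracks.
Track A = 1, 4, 9, 16, 25, 36: consecutive squares n² from n = 1.
Track B = 45, 43, 41, 39, 37, 35: subtracting 2 each time.
Term 13 comes from track A (its 7th entry): 49.
The 14th slot belongs to track B; its 7th term is 33.

49, 33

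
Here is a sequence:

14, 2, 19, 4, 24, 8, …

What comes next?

Positions 1, 3, 5, … form one subsequence and positions 2, 4, 6, … form another.
Track A: 14, 19, 24 (adding 5 each time).
Track B: 2, 4, 8 (powers of 2).
Term 7 comes from track A (its 4th entry): 29.

29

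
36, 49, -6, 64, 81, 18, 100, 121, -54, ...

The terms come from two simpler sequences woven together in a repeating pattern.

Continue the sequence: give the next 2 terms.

144, 169

Reading positions in blocks of 3 reveals the pattern AAB — 2 tracks woven together.
Track A = 36, 49, 64, 81, 100, 121: the squares 6², 7², 8², ….
Track B = -6, 18, -54: geometric with ratio -3.
The 10th slot belongs to track A; its 7th term is 144.
Position 11 falls in track A as its term 8, giving 169.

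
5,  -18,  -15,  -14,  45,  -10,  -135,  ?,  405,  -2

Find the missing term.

Odd-indexed and even-indexed terms follow separate rules.
Subsequence A = 5, -15, 45, -135, 405: a geometric progression (common ratio -3).
Subsequence B = -18, -14, -10, ?, -2: adding 4 each time.
Filling subsequence B at index 4 by its rule yields -6.

-6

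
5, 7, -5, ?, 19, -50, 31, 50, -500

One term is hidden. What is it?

12

The slot pattern repeats as AAB (period 3), so there are 2 interleaved tracks.
Subsequence A is 5, 7, ?, 19, 31, 50, which is Fibonacci-style (each term is the sum of the two before it).
Subsequence B is -5, -50, -500, which is geometric with ratio 10.
So the missing entry in subsequence A is 12.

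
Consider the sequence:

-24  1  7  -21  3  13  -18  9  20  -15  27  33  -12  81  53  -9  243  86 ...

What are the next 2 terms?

Taking every 3rd term gives 3 separate tracks.
Stream A: -24, -21, -18, -15, -12, -9 (adding 3 each time).
Stream B: 1, 3, 9, 27, 81, 243 (geometric with ratio 3).
Stream C: 7, 13, 20, 33, 53, 86 (Fibonacci-style (each term is the sum of the two before it)).
Position 19 → stream A, term 7 = -6.
The 20th slot belongs to stream B; its 7th term is 729.

-6, 729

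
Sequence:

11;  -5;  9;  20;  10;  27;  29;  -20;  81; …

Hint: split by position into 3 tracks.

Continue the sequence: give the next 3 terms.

38, 40, 243

Split by position mod 3 into 3 tracks.
Track A = 11, 20, 29: arithmetic, step +9.
Track B = -5, 10, -20: geometric, ×-2 each step.
Track C = 9, 27, 81: successive powers of 3.
Position 10 falls in track A as its term 4, giving 38.
Position 11 → track B, term 4 = 40.
The 12th slot belongs to track C; its 4th term is 243.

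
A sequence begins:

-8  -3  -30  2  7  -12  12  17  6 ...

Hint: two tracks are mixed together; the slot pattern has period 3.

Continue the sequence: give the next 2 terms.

22, 27

Positions follow the repeating pattern AAB; grouping by letter gives 2 tracks.
Stream A: -8, -3, 2, 7, 12, 17 (arithmetic, step +5).
Stream B: -30, -12, 6 (adding 18 each time).
Term 10 comes from stream A (its 7th entry): 22.
Position 11 → stream A, term 8 = 27.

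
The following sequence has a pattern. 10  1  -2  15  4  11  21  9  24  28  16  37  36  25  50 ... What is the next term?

45

Read the sequence 3 terms at a time; column i is its own pattern.
Subsequence A: 10, 15, 21, 28, 36 — the triangular numbers T_4, T_5, ….
Subsequence B: 1, 4, 9, 16, 25 — consecutive squares n² from n = 1.
Subsequence C: -2, 11, 24, 37, 50 — adding 13 each time.
Position 16 falls in subsequence A as its term 6, giving 45.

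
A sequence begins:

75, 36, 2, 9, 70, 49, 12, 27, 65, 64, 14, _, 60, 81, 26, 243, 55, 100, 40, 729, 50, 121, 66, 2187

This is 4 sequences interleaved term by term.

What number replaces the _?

81

The terms cycle through 4 interleaved subsequences.
Subsequence A is 75, 70, 65, 60, 55, 50, which is linear: a_n = 80 − 5·n.
Subsequence B is 36, 49, 64, 81, 100, 121, which is consecutive squares n² from n = 6.
Subsequence C is 2, 12, 14, 26, 40, 66, which is Fibonacci-style (each term is the sum of the two before it).
Subsequence D is 9, 27, ?, 243, 729, 2187, which is multiplying by 3 each time.
Subsequence D's pattern makes the blank 81.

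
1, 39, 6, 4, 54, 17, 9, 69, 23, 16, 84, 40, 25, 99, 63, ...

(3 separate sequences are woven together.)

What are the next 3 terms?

Read the sequence 3 terms at a time; column i is its own pattern.
Stream A: 1, 4, 9, 16, 25. Perfect squares starting at 1².
Stream B: 39, 54, 69, 84, 99. Linear: a_n = 24 + 15·n.
Stream C: 6, 17, 23, 40, 63. A Fibonacci-like recurrence a_n = a_{n-1} + a_{n-2}.
Position 16 falls in stream A as its term 6, giving 36.
Position 17 falls in stream B as its term 6, giving 114.
The 18th slot belongs to stream C; its 6th term is 103.

36, 114, 103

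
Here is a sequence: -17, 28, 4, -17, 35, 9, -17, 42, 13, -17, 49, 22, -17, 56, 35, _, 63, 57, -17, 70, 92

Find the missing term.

Read the sequence 3 terms at a time; column i is its own pattern.
Subsequence A: -17, -17, -17, -17, -17, ?, -17. Constant -17.
Subsequence B: 28, 35, 42, 49, 56, 63, 70. Adding 7 each time.
Subsequence C: 4, 9, 13, 22, 35, 57, 92. A Fibonacci-like recurrence a_n = a_{n-1} + a_{n-2}.
The gap is subsequence A's term 6; the rule gives -17.

-17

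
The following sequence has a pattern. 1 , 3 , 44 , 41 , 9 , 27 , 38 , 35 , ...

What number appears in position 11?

32

The slot pattern repeats as AABB (period 4), so there are 2 interleaved tracks.
Track A: 1, 3, 9, 27 — powers of 3.
Track B: 44, 41, 38, 35 — arithmetic, step −3.
The 11th slot belongs to track B; its 5th term is 32.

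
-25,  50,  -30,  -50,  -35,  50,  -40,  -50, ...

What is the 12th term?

The terms cycle through 2 interleaved subsequences.
Stream A: -25, -30, -35, -40 — arithmetic, step −5.
Stream B: 50, -50, 50, -50 — oscillating between 50 and -50.
Position 12 → stream B, term 6 = -50.

-50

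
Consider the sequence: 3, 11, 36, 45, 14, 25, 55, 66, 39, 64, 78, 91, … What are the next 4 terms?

The slot pattern repeats as AABB (period 4), so there are 2 interleaved tracks.
Track A: 3, 11, 14, 25, 39, 64 (a Fibonacci-like recurrence a_n = a_{n-1} + a_{n-2}).
Track B: 36, 45, 55, 66, 78, 91 (triangular numbers n(n+1)/2 for n = 8, 9, …).
The 13th slot belongs to track A; its 7th term is 103.
Term 14 comes from track A (its 8th entry): 167.
Term 15 comes from track B (its 7th entry): 105.
The 16th slot belongs to track B; its 8th term is 120.

103, 167, 105, 120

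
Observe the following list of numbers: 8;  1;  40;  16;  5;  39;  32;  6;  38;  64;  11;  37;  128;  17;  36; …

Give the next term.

256

The terms cycle through 3 interleaved subsequences.
Stream A is 8, 16, 32, 64, 128, which is powers of 2.
Stream B is 1, 5, 6, 11, 17, which is Fibonacci-style (each term is the sum of the two before it).
Stream C is 40, 39, 38, 37, 36, which is linear: a_n = 41 − n.
Position 16 → stream A, term 6 = 256.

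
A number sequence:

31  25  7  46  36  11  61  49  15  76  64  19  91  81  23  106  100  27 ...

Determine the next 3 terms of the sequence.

121, 121, 31

Split by position mod 3 into 3 tracks.
Track A is 31, 46, 61, 76, 91, 106, which is linear: a_n = 16 + 15·n.
Track B is 25, 36, 49, 64, 81, 100, which is the squares 5², 6², 7², ….
Track C is 7, 11, 15, 19, 23, 27, which is linear: a_n = 3 + 4·n.
Position 19 falls in track A as its term 7, giving 121.
The 20th slot belongs to track B; its 7th term is 121.
Term 21 comes from track C (its 7th entry): 31.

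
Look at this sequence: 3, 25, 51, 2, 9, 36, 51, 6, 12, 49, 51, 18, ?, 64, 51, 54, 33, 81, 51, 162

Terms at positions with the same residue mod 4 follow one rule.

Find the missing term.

Read the sequence 4 terms at a time; column i is its own pattern.
Subsequence A: 3, 9, 12, ?, 33. Fibonacci-style (each term is the sum of the two before it).
Subsequence B: 25, 36, 49, 64, 81. Consecutive squares n² from n = 5.
Subsequence C: 51, 51, 51, 51, 51. Always 51.
Subsequence D: 2, 6, 18, 54, 162. A geometric progression (common ratio 3).
Filling subsequence A at index 4 by its rule yields 21.

21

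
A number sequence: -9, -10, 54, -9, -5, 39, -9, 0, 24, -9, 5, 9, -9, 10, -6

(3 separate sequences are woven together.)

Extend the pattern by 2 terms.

The terms cycle through 3 interleaved subsequences.
Subsequence A is -9, -9, -9, -9, -9, which is the constant sequence -9.
Subsequence B is -10, -5, 0, 5, 10, which is linear: a_n = -15 + 5·n.
Subsequence C is 54, 39, 24, 9, -6, which is arithmetic with common difference −15.
The 16th slot belongs to subsequence A; its 6th term is -9.
Term 17 comes from subsequence B (its 6th entry): 15.

-9, 15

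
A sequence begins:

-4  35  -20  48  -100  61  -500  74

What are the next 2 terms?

-2500, 87

The terms cycle through 2 interleaved subsequences.
Stream A: -4, -20, -100, -500 (geometric, ×5 each step).
Stream B: 35, 48, 61, 74 (arithmetic, step +13).
Position 9 → stream A, term 5 = -2500.
Term 10 comes from stream B (its 5th entry): 87.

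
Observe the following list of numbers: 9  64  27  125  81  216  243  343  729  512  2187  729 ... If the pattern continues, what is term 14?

Positions 1, 3, 5, … form one subsequence and positions 2, 4, 6, … form another.
Subsequence A: 9, 27, 81, 243, 729, 2187. Successive powers of 3.
Subsequence B: 64, 125, 216, 343, 512, 729. The cubes 4³, 5³, 6³, ….
Term 14 comes from subsequence B (its 7th entry): 1000.

1000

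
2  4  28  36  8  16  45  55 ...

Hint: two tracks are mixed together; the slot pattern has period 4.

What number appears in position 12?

Positions follow the repeating pattern AABB; grouping by letter gives 2 tracks.
Subsequence A is 2, 4, 8, 16, which is powers of 2.
Subsequence B is 28, 36, 45, 55, which is the triangular numbers T_7, T_8, ….
Position 12 → subsequence B, term 6 = 78.

78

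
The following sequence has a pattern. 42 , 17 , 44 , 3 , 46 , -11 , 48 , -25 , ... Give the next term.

50

Positions 1, 3, 5, … form one subsequence and positions 2, 4, 6, … form another.
Stream A is 42, 44, 46, 48, which is arithmetic with common difference +2.
Stream B is 17, 3, -11, -25, which is arithmetic with common difference −14.
Term 9 comes from stream A (its 5th entry): 50.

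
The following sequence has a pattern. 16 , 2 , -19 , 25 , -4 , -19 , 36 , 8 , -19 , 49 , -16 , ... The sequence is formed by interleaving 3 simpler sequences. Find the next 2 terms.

-19, 64

Split by position mod 3: positions 1, 4, 7, … form one track, and each other residue class forms its own.
Subsequence A = 16, 25, 36, 49: the squares 4², 5², 6², ….
Subsequence B = 2, -4, 8, -16: geometric with ratio -2.
Subsequence C = -19, -19, -19: constant -19.
The 12th slot belongs to subsequence C; its 4th term is -19.
Position 13 falls in subsequence A as its term 5, giving 64.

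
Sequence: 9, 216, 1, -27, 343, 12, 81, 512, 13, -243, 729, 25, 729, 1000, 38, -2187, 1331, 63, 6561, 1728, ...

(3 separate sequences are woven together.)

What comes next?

101

Read the sequence 3 terms at a time; column i is its own pattern.
Track A: 9, -27, 81, -243, 729, -2187, 6561. A geometric progression (common ratio -3).
Track B: 216, 343, 512, 729, 1000, 1331, 1728. Perfect cubes starting at 6³.
Track C: 1, 12, 13, 25, 38, 63. A Fibonacci-like recurrence a_n = a_{n-1} + a_{n-2}.
Term 21 comes from track C (its 7th entry): 101.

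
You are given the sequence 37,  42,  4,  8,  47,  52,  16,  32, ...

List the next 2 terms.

57, 62

Positions follow the repeating pattern AABB; grouping by letter gives 2 tracks.
Track A: 37, 42, 47, 52 (arithmetic, step +5).
Track B: 4, 8, 16, 32 (successive powers of 2).
Term 9 comes from track A (its 5th entry): 57.
Position 10 → track A, term 6 = 62.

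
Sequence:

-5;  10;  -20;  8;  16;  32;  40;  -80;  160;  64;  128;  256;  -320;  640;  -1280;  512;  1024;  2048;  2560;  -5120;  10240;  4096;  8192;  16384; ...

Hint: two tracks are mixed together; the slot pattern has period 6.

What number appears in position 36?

Reading positions in blocks of 6 reveals the pattern AAABBB — 2 tracks woven together.
Stream A is -5, 10, -20, 40, -80, 160, -320, 640, -1280, 2560, -5120, 10240, which is geometric, ×-2 each step.
Stream B is 8, 16, 32, 64, 128, 256, 512, 1024, 2048, 4096, 8192, 16384, which is successive powers of 2.
Position 36 → stream B, term 18 = 1048576.

1048576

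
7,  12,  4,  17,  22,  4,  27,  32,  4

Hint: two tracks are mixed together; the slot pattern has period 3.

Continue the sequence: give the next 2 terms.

Reading positions in blocks of 3 reveals the pattern AAB — 2 tracks woven together.
Track A: 7, 12, 17, 22, 27, 32 (arithmetic, step +5).
Track B: 4, 4, 4 (always 4).
Position 10 → track A, term 7 = 37.
Position 11 falls in track A as its term 8, giving 42.

37, 42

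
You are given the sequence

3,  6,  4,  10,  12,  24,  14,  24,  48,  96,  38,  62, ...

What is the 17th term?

The slot pattern repeats as AABB (period 4), so there are 2 interleaved tracks.
Subsequence A is 3, 6, 12, 24, 48, 96, which is geometric, ×2 each step.
Subsequence B is 4, 10, 14, 24, 38, 62, which is Fibonacci-style (each term is the sum of the two before it).
Position 17 falls in subsequence A as its term 9, giving 768.

768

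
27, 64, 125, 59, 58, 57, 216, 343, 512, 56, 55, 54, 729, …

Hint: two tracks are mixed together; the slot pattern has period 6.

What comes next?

Reading positions in blocks of 6 reveals the pattern AAABBB — 2 tracks woven together.
Track A: 27, 64, 125, 216, 343, 512, 729. Consecutive cubes n³ from n = 3.
Track B: 59, 58, 57, 56, 55, 54. Arithmetic with common difference −1.
Position 14 falls in track A as its term 8, giving 1000.

1000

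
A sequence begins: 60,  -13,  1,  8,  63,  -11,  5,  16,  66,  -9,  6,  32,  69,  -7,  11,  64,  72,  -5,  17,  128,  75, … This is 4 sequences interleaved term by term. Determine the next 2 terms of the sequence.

The terms cycle through 4 interleaved subsequences.
Track A = 60, 63, 66, 69, 72, 75: arithmetic, step +3.
Track B = -13, -11, -9, -7, -5: adding 2 each time.
Track C = 1, 5, 6, 11, 17: Fibonacci-style (each term is the sum of the two before it).
Track D = 8, 16, 32, 64, 128: successive powers of 2.
Position 22 → track B, term 6 = -3.
Term 23 comes from track C (its 6th entry): 28.

-3, 28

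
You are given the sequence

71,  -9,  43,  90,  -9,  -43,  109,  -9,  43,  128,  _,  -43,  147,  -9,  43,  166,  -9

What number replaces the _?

The terms cycle through 3 interleaved subsequences.
Track A is 71, 90, 109, 128, 147, 166, which is arithmetic, step +19.
Track B is -9, -9, -9, ?, -9, -9, which is the constant sequence -9.
Track C is 43, -43, 43, -43, 43, which is oscillating between 43 and -43.
Filling track B at index 4 by its rule yields -9.

-9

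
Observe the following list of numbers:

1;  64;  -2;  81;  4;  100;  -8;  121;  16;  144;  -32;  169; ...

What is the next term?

64

The terms cycle through 2 interleaved subsequences.
Stream A is 1, -2, 4, -8, 16, -32, which is geometric with ratio -2.
Stream B is 64, 81, 100, 121, 144, 169, which is perfect squares starting at 8².
Term 13 comes from stream A (its 7th entry): 64.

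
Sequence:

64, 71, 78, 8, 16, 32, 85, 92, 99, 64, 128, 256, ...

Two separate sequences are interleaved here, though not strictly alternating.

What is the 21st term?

141

Positions follow the repeating pattern AAABBB; grouping by letter gives 2 tracks.
Track A is 64, 71, 78, 85, 92, 99, which is arithmetic, step +7.
Track B is 8, 16, 32, 64, 128, 256, which is geometric, ×2 each step.
Position 21 → track A, term 12 = 141.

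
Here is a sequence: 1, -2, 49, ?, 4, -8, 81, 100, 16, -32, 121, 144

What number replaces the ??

Reading positions in blocks of 4 reveals the pattern AABB — 2 tracks woven together.
Track A: 1, -2, 4, -8, 16, -32 (geometric with ratio -2).
Track B: 49, ?, 81, 100, 121, 144 (perfect squares starting at 7²).
The gap is track B's term 2; the rule gives 64.

64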